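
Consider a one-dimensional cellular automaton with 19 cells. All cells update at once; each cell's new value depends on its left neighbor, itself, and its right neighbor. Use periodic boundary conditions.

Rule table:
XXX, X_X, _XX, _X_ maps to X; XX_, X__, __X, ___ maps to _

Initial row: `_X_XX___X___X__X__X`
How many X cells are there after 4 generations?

5

XXXX____X___X__X__X
XXX_____X___X__X__X
XX______X___X__X__X
X_______X___X__X__X
count of X: 5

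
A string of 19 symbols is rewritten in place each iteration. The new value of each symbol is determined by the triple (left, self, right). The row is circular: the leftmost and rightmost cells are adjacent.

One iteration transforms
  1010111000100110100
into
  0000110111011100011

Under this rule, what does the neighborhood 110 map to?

At position 6 the neighborhood is 110; the next row has 0 there.

0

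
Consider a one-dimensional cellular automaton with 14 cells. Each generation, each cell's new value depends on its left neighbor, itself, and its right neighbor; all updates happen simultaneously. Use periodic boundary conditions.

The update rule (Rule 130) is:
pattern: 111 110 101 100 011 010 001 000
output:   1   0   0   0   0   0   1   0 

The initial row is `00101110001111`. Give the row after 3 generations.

01000100010110
10001000100000
00010001000001

00010001000001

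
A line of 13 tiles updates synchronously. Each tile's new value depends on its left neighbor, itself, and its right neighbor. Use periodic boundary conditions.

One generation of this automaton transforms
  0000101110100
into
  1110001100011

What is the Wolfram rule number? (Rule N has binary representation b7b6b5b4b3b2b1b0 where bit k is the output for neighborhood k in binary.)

153

position 7: 111 → 1  (bit 7 = 1)
position 8: 110 → 0  (bit 6 = 0)
position 5: 101 → 0  (bit 5 = 0)
position 11: 100 → 1  (bit 4 = 1)
position 6: 011 → 1  (bit 3 = 1)
position 4: 010 → 0  (bit 2 = 0)
position 3: 001 → 0  (bit 1 = 0)
position 0: 000 → 1  (bit 0 = 1)
bits b7..b0 = 10011001 = 153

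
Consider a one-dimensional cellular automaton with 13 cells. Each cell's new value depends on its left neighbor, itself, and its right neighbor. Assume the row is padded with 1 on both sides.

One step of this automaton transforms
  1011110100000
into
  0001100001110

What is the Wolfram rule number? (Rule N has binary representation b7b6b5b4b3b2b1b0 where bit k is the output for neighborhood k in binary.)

129

position 3: 111 → 1  (bit 7 = 1)
position 0: 110 → 0  (bit 6 = 0)
position 1: 101 → 0  (bit 5 = 0)
position 8: 100 → 0  (bit 4 = 0)
position 2: 011 → 0  (bit 3 = 0)
position 7: 010 → 0  (bit 2 = 0)
position 12: 001 → 0  (bit 1 = 0)
position 9: 000 → 1  (bit 0 = 1)
bits b7..b0 = 10000001 = 129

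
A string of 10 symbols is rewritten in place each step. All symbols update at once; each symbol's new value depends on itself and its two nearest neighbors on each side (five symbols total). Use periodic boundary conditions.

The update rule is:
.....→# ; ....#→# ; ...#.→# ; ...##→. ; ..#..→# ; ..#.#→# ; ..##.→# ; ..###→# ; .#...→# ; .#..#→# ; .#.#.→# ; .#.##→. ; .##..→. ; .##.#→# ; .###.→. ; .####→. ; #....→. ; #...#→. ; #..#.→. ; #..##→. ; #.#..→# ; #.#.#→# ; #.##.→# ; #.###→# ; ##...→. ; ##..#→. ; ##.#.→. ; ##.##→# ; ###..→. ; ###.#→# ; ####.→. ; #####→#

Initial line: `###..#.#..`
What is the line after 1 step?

#....####.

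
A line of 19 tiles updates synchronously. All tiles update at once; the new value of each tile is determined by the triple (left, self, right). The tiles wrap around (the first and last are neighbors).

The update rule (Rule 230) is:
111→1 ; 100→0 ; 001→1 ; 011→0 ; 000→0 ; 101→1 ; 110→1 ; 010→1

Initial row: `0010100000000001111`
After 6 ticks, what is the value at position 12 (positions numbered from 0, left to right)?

0

0111100000000010111
1011100000000111011
1101100000001011101
1110100000011101110
0111100000101110111
1011100001110111011
position 12 holds 0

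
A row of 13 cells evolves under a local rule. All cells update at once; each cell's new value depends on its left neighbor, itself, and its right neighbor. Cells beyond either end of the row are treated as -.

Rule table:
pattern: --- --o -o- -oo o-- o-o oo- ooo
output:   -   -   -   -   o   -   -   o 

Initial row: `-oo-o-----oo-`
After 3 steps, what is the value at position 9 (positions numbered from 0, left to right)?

-

-----o------o
------o------
-------o-----
position 9 holds -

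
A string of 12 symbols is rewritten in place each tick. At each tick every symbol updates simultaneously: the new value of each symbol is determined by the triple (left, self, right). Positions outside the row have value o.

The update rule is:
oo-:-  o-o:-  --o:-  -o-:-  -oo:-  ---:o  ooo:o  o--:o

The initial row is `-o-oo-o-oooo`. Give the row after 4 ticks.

---------ooo
oooooooo--oo
ooooooo-o--o
oooooo---o--

oooooo---o--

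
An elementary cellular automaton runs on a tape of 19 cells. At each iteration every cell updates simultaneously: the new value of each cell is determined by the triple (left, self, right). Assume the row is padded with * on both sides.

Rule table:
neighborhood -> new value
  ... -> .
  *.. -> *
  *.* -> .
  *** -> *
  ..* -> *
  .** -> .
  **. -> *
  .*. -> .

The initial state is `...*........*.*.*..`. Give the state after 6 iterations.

*****....*..*...*.*

*.*.*......*.....**
*....*....*.*...*.*
**..*.*..*...*.*...
****...**.*.*...*.*
*****.*.*....*.*...
*****....*..*...*.*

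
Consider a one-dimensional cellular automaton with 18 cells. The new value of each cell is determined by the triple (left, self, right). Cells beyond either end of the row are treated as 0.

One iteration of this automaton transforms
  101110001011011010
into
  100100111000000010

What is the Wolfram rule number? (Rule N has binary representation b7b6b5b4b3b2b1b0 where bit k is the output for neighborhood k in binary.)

135

position 3: 111 → 1  (bit 7 = 1)
position 4: 110 → 0  (bit 6 = 0)
position 1: 101 → 0  (bit 5 = 0)
position 5: 100 → 0  (bit 4 = 0)
position 2: 011 → 0  (bit 3 = 0)
position 0: 010 → 1  (bit 2 = 1)
position 7: 001 → 1  (bit 1 = 1)
position 6: 000 → 1  (bit 0 = 1)
bits b7..b0 = 10000111 = 135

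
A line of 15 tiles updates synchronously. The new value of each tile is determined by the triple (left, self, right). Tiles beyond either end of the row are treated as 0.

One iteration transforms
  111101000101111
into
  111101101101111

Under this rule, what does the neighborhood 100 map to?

1

At position 6 the neighborhood is 100; the next row has 1 there.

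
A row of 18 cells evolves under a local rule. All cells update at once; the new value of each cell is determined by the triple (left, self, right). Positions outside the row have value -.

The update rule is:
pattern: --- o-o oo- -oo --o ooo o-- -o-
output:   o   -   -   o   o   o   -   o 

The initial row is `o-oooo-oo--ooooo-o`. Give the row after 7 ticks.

o-o-o-ooo--oo--oo-

o-ooo--o--ooooo--o
o-oo--oo-ooooo--oo
o-o--oo--oooo--oo-
o-o-oo--oooo--oo--
o-o-o--oooo--oo--o
o-o-o-oooo--oo--oo
o-o-o-ooo--oo--oo-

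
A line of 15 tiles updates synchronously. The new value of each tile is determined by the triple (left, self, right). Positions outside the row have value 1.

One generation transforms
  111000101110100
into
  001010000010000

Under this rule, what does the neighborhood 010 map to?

At position 6 the neighborhood is 010; the next row has 0 there.

0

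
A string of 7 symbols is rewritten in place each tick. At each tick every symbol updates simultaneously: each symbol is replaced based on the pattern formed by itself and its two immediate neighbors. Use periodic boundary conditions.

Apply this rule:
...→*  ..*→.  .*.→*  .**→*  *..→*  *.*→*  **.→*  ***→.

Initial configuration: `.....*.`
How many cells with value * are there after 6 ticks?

tick 1: ****.**
tick 2: ...***.
tick 3: **.*.**
tick 4: .*****.
tick 5: .*...**
tick 6: ****.**
count of *: 6

6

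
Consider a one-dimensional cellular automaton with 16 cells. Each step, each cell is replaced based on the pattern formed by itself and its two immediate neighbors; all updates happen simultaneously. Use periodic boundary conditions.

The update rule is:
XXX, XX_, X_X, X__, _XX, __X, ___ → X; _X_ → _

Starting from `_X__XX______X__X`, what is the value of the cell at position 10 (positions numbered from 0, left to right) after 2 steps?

X_XXXXXXXXXX_XX_
_XXXXXXXXXXXXXXX
position 10 holds X

X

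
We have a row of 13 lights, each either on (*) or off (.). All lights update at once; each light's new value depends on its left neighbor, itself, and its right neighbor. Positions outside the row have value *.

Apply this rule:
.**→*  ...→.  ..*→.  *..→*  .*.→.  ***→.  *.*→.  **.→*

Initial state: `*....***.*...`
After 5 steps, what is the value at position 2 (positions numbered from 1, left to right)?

.

**...*.*..*..
.**.....*..*.
.***.....*...
.*.**.....*..
...***.....*.
position 2 holds .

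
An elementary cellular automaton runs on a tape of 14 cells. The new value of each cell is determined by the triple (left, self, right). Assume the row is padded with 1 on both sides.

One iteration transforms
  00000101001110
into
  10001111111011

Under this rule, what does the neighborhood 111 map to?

At position 11 the neighborhood is 111; the next row has 0 there.

0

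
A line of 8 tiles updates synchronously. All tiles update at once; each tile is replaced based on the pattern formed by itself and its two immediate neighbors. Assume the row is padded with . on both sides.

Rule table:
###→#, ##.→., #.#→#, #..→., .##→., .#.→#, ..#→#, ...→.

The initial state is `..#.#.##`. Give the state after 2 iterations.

.#####..
#.###...

#.###...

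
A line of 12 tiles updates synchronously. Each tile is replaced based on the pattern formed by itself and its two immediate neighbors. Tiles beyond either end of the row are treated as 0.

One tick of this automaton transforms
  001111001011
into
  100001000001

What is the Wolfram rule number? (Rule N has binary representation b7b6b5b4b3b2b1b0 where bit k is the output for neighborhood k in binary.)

65

position 3: 111 → 0  (bit 7 = 0)
position 5: 110 → 1  (bit 6 = 1)
position 9: 101 → 0  (bit 5 = 0)
position 6: 100 → 0  (bit 4 = 0)
position 2: 011 → 0  (bit 3 = 0)
position 8: 010 → 0  (bit 2 = 0)
position 1: 001 → 0  (bit 1 = 0)
position 0: 000 → 1  (bit 0 = 1)
bits b7..b0 = 01000001 = 65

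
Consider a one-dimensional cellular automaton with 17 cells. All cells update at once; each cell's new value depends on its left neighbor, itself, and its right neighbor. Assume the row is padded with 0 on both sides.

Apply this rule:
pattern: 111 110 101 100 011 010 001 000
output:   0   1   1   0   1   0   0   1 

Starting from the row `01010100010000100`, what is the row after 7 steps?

00101001000110001
10010000010110100
00000111001111001
11110101001001000
10011010000000011
00011100111111011
11010100100001111

11010100100001111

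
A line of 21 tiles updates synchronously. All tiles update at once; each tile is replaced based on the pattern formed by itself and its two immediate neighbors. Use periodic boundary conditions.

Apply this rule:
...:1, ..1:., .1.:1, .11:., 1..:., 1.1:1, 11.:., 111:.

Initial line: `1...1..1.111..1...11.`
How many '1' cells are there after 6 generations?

8

generation 1: 1.1.1..11.....1.1...1
generation 2: .1111.....111.111.1..
generation 3: ......111....1...11.1
generation 4: .1111.....11.1.1...11
generation 5: 1.....111...1111.1...
generation 6: 1.111.....1.....11.1.
count of 1: 8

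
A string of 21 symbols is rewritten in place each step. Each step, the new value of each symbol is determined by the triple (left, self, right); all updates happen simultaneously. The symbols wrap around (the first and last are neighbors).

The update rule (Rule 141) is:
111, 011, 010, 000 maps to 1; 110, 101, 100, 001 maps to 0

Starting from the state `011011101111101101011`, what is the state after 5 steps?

010010101010101001010

010011001111001001010
010010001110001001010
010010101100101001010
010010101000101001010
010010101010101001010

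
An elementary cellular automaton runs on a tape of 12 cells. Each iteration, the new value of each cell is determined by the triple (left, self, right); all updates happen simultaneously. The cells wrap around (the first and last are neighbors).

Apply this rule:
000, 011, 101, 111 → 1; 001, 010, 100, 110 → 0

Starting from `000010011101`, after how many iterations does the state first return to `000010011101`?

iteration 1: 011000011010
iteration 2: 010011010100
iteration 3: 000010101001
iteration 4: 011001010000
iteration 5: 010000100111
iteration 6: 100110000110
iteration 7: 000100110101
iteration 8: 010000101010
iteration 9: 000110010100
iteration 10: 110100001001
iteration 11: 101001100001
iteration 12: 010001001101
iteration 13: 100100001010
iteration 14: 000001100101
iteration 15: 011101000010
iteration 16: 011010011000
iteration 17: 010100010011
iteration 18: 101001000010
iteration 19: 010000011001
iteration 20: 100111010000
iteration 21: 000110100110
iteration 22: 110101000100
iteration 23: 101010010000
iteration 24: 010100000110
iteration 25: 001001110100
iteration 26: 100001101001
iteration 27: 001101010001
iteration 28: 001010100100
iteration 29: 100101000001
iteration 30: 000010011101

30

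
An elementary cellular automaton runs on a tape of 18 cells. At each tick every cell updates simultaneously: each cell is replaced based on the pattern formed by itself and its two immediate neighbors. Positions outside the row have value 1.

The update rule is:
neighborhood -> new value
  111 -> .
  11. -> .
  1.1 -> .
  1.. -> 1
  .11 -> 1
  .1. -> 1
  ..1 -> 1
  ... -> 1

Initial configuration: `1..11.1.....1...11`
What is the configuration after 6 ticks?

.1....111.........

.111..11111111111.
.1..111...........
.1111..11111111111
.1...111..........
.11111..1111111111
.1....111.........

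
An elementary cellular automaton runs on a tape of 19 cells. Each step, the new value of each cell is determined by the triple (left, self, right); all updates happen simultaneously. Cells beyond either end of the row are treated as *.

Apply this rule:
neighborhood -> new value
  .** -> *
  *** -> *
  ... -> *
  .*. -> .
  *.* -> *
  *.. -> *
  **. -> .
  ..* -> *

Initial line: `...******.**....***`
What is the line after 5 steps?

****.**.***********

********.**.*******
*******.**.********
******.**.*********
*****.**.**********
****.**.***********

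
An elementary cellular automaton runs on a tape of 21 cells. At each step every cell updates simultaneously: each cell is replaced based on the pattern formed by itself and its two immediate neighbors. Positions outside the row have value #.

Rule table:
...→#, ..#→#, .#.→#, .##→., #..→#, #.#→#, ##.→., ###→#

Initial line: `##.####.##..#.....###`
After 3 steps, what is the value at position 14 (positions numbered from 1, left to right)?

#

#.#.##.#..########.##
.###..####.######.#.#
#.#.##.##.#.####.###.
position 14 holds #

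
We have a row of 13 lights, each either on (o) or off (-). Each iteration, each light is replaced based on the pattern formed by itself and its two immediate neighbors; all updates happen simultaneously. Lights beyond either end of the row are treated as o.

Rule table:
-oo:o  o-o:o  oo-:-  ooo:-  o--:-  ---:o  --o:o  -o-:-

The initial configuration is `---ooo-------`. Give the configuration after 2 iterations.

-ooo---oooooo
oo---ooo-----

oo---ooo-----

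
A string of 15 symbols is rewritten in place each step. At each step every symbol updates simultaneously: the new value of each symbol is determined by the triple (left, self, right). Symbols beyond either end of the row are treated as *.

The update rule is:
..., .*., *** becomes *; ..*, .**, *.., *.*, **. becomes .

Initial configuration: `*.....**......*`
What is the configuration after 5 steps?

.*.*..*****..*.

..***....****..
...*..**..**...
.*.*.........*.
.*.*.*******.*.
.*.*..*****..*.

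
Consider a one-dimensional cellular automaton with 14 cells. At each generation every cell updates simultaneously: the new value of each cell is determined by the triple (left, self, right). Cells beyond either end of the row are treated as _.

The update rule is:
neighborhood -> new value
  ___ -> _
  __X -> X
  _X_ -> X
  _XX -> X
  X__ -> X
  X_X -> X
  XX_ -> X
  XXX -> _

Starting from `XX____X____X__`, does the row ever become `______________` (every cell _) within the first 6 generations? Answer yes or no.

no

XXX__XXX__XXX_
X_XXXX_XXXX_XX
XXX__XXX__XXXX
X_XXXX_XXXX__X
XXX__XXX__XXXX  (repeats generation 3; period 2)
generation 6: X_XXXX_XXXX__X
generation 6 is X_XXXX_XXXX__X, still not uniform _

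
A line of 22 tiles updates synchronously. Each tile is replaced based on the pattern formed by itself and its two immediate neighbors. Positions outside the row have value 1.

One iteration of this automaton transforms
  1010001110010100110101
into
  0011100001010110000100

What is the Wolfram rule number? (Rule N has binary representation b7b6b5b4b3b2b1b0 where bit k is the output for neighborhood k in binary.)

21

position 7: 111 → 0  (bit 7 = 0)
position 0: 110 → 0  (bit 6 = 0)
position 1: 101 → 0  (bit 5 = 0)
position 3: 100 → 1  (bit 4 = 1)
position 6: 011 → 0  (bit 3 = 0)
position 2: 010 → 1  (bit 2 = 1)
position 5: 001 → 0  (bit 1 = 0)
position 4: 000 → 1  (bit 0 = 1)
bits b7..b0 = 00010101 = 21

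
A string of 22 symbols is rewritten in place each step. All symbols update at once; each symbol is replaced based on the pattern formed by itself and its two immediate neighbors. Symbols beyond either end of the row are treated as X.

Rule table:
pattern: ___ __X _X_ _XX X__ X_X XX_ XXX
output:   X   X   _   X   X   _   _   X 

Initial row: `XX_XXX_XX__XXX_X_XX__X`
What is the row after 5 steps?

___X_XXXX__XXX_XXXXXXX

step 1: X__XX__X_XXXX____X_XXX
step 2: _XXX_XX__XXX_XXXX__XXX
step 3: _XX__X_XXXX__XXX_XXXXX
step 4: _X_XX__XXX_XXXX__XXXXX
step 5: ___X_XXXX__XXX_XXXXXXX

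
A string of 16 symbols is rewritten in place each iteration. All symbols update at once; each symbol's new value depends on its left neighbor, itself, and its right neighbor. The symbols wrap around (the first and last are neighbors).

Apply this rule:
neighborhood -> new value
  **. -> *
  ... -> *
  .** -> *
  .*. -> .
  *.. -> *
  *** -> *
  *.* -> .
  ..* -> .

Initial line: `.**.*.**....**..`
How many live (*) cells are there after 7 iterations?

iteration 1: .**...*****.****
iteration 2: .****.*****.****
iteration 3: .****.*****.****  (fixed point — unchanged through iteration 7)
count of *: 13

13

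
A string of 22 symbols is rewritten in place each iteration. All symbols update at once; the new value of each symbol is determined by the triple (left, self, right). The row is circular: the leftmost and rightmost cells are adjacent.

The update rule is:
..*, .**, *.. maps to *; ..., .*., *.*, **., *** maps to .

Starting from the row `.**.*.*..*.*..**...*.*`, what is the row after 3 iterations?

iteration 1: .*.....**...***.*.*...
iteration 2: *.*...**.*.**......*..
iteration 3: ...*.**....*.*....*.**

...*.**....*.*....*.**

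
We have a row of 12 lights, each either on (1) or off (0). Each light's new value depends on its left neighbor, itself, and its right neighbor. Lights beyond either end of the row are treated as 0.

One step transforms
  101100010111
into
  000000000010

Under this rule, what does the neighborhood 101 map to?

At position 1 the neighborhood is 101; the next row has 0 there.

0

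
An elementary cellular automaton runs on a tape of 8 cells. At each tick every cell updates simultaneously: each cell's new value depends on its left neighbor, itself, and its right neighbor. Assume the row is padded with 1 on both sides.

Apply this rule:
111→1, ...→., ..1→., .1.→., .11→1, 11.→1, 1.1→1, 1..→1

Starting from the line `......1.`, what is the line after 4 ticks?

tick 1: 1......1
tick 2: 11.....1
tick 3: 111....1
tick 4: 1111...1

1111...1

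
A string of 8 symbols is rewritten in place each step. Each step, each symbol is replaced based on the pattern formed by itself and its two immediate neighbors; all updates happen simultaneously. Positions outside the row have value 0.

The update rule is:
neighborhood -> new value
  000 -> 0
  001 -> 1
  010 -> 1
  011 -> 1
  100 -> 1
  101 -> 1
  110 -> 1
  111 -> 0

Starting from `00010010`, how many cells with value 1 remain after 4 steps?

6

00111111
01100001
11110011
10011111
count of 1: 6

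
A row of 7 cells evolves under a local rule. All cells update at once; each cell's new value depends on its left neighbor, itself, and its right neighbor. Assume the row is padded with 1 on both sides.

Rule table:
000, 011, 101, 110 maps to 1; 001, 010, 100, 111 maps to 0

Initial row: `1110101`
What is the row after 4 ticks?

0011011
0011110
0010011
0000010

0000010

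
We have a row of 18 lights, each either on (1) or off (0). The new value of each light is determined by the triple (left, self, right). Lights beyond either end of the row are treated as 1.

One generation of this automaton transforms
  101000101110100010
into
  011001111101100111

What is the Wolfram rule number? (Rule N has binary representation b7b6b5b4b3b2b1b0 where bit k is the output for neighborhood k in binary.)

position 9: 111 → 1  (bit 7 = 1)
position 0: 110 → 0  (bit 6 = 0)
position 1: 101 → 1  (bit 5 = 1)
position 3: 100 → 0  (bit 4 = 0)
position 8: 011 → 1  (bit 3 = 1)
position 2: 010 → 1  (bit 2 = 1)
position 5: 001 → 1  (bit 1 = 1)
position 4: 000 → 0  (bit 0 = 0)
bits b7..b0 = 10101110 = 174

174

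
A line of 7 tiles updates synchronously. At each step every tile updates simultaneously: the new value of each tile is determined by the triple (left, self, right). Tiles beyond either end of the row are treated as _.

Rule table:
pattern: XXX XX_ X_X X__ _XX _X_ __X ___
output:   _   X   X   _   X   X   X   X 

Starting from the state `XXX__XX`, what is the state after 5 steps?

X_X_XXX
XXXXX_X
X___XXX
X_XXX_X
XXX_XXX

XXX_XXX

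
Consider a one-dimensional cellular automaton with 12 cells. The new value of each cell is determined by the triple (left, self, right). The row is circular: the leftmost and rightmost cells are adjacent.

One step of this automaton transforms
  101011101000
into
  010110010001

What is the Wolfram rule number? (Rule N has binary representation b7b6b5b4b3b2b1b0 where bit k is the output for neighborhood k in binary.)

42

position 5: 111 → 0  (bit 7 = 0)
position 6: 110 → 0  (bit 6 = 0)
position 1: 101 → 1  (bit 5 = 1)
position 9: 100 → 0  (bit 4 = 0)
position 4: 011 → 1  (bit 3 = 1)
position 0: 010 → 0  (bit 2 = 0)
position 11: 001 → 1  (bit 1 = 1)
position 10: 000 → 0  (bit 0 = 0)
bits b7..b0 = 00101010 = 42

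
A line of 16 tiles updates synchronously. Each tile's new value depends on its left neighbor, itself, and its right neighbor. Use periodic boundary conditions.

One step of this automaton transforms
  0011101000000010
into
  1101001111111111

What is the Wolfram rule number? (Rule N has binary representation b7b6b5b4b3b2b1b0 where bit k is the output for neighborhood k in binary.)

151

position 3: 111 → 1  (bit 7 = 1)
position 4: 110 → 0  (bit 6 = 0)
position 5: 101 → 0  (bit 5 = 0)
position 7: 100 → 1  (bit 4 = 1)
position 2: 011 → 0  (bit 3 = 0)
position 6: 010 → 1  (bit 2 = 1)
position 1: 001 → 1  (bit 1 = 1)
position 0: 000 → 1  (bit 0 = 1)
bits b7..b0 = 10010111 = 151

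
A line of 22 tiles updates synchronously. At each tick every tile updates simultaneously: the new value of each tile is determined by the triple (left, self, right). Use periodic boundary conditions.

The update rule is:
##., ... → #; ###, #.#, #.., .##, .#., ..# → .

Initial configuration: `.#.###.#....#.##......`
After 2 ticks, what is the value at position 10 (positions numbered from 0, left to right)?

#

tick 1: .....#...##....#.#####
tick 2: .###...#..#.##.......#
position 10 holds #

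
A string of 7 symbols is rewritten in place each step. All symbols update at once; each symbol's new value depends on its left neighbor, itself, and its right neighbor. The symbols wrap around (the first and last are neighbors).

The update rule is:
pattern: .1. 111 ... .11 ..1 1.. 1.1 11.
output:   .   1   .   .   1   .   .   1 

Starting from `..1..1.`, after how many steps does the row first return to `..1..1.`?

.1..1..
1..1...
..1...1
.1...1.
1...1..
...1..1
..1..1.

7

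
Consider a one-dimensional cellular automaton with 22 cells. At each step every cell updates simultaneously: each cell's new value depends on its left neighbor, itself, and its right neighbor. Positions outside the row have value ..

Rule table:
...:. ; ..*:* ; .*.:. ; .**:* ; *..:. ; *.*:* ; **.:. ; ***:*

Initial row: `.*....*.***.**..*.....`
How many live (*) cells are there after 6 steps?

7

step 1: *....*.***.**..*......
step 2: ....*.***.**..*.......
step 3: ...*.***.**..*........
step 4: ..*.***.**..*.........
step 5: .*.***.**..*..........
step 6: *.***.**..*...........
count of *: 7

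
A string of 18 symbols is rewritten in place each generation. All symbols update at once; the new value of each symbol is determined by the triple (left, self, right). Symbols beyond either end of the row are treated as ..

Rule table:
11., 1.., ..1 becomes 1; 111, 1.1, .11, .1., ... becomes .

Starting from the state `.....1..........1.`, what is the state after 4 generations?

generation 1: ....1.1........1.1
generation 2: ...1...1......1...
generation 3: ..1.1.1.1....1.1..
generation 4: .1.......1..1...1.

.1.......1..1...1.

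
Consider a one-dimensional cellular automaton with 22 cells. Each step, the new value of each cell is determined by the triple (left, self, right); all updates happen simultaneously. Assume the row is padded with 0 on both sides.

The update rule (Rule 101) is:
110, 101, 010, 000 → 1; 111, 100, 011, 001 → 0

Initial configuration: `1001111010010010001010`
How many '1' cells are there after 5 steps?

1000001110010010101110
1011100010010011110010
1100101010010000010010
0100111110010111010010
0100000010011001110010
count of 1: 8

8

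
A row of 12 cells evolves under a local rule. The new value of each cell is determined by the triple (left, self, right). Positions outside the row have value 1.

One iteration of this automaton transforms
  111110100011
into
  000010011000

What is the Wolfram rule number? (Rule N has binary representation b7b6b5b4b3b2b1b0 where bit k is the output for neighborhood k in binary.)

81

position 0: 111 → 0  (bit 7 = 0)
position 4: 110 → 1  (bit 6 = 1)
position 5: 101 → 0  (bit 5 = 0)
position 7: 100 → 1  (bit 4 = 1)
position 10: 011 → 0  (bit 3 = 0)
position 6: 010 → 0  (bit 2 = 0)
position 9: 001 → 0  (bit 1 = 0)
position 8: 000 → 1  (bit 0 = 1)
bits b7..b0 = 01010001 = 81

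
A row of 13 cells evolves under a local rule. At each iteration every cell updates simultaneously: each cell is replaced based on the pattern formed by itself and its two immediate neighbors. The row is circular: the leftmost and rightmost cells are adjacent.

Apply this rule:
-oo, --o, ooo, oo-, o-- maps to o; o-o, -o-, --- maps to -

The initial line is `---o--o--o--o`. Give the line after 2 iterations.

o-o-oo-oo-oo-
----oo-oo-oo-

----oo-oo-oo-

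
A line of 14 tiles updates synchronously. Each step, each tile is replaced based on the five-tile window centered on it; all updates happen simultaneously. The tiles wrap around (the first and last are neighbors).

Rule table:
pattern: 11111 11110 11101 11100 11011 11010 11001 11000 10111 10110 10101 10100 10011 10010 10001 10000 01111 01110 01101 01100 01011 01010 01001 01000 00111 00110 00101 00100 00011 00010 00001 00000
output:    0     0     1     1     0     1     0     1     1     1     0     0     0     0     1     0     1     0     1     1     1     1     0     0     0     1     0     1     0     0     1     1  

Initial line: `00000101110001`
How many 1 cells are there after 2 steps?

00110011011101
00110011010110
count of 1: 7

7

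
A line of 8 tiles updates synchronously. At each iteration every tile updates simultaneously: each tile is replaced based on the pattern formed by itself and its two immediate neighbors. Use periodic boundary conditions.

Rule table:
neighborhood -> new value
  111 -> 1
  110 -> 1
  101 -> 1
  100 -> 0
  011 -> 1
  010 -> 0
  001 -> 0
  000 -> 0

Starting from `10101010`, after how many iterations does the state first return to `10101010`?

iteration 1: 01010101
iteration 2: 10101010

2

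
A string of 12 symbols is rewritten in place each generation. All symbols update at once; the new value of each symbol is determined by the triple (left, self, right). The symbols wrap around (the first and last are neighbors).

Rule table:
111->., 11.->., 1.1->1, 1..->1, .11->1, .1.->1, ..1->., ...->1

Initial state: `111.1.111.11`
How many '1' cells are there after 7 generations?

...1111..11.
11.1...1.1.1
..1111.11111
1.1...11....
11111.1.111.
1....1111..1
.111.1...1.1
count of 1: 6

6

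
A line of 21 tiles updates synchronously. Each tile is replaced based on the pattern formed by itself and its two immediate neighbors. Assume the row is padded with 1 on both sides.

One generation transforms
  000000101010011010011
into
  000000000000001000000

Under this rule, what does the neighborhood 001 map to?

0

At position 5 the neighborhood is 001; the next row has 0 there.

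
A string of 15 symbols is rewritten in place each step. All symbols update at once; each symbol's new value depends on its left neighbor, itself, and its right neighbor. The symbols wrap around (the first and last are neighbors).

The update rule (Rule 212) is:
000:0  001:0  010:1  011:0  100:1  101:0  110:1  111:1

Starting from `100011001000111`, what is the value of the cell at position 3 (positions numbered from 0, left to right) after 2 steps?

0

step 1: 110001101100011
step 2: 111000100110001
position 3 holds 0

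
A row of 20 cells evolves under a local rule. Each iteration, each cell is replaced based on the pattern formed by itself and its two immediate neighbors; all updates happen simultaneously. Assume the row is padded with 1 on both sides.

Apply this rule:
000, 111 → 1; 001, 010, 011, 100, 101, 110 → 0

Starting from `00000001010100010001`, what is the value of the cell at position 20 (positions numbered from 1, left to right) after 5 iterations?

0

01111100000001000100
00111001111100010000
00010000111001000110
01000110010000010000
00010000000111000110
position 20 holds 0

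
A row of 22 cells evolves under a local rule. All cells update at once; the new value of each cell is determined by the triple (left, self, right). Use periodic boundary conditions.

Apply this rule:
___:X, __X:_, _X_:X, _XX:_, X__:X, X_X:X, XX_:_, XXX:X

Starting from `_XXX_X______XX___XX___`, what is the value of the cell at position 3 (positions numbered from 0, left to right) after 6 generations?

_

__X_XXXXXXX___XX___XXX
X_XX_XXXXX_XX___XX__X_
XX__X_XXX_X__XX___X_XX
X_X_XX_X_XXX___XX_XX_X
_XXX__XXX_X_XX___X__X_
__X_X__X_XXX__XX_XX_XX
position 3 holds _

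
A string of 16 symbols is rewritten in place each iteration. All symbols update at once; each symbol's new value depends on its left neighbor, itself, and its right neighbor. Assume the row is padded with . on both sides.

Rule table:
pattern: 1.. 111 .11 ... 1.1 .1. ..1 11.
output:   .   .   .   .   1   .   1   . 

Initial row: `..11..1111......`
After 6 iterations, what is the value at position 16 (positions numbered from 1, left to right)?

.1...1..........
1...1...........
...1............
..1.............
.1..............
1...............
position 16 holds .

.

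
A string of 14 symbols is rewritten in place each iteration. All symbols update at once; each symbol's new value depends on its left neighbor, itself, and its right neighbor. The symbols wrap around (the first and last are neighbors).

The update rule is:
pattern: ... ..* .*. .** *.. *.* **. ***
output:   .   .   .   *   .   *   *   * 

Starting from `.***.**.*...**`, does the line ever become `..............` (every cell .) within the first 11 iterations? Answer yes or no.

********....**
********....**  (fixed point — unchanged through iteration 11)
iteration 11 is ********....**, still not uniform .

no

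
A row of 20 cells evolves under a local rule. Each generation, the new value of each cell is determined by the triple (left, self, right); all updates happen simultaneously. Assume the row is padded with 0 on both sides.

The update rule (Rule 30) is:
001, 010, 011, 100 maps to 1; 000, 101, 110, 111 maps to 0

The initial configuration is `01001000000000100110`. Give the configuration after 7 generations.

10101011011011110001

11111100000001111101
10000010000011000001
11000111000110100011
10101100101100110110
10101011101011100101
10101010001010011101
10101011011011110001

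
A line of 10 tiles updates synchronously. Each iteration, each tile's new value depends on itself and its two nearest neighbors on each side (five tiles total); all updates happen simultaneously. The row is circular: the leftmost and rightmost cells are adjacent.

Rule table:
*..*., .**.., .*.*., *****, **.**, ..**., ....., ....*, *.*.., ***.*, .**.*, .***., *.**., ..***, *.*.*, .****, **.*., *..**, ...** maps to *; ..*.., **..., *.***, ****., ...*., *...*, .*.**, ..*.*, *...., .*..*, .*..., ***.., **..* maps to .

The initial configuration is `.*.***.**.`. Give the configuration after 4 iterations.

.*********

*...*****.
*..****.**
..***.**.*
.*********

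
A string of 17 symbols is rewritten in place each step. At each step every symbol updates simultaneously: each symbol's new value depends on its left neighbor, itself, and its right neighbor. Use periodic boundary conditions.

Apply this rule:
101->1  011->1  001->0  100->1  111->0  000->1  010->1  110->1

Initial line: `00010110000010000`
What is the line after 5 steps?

step 1: 11011111111011111
step 2: 01110000001110000
step 3: 01011111101011111
step 4: 11110000111110001
step 5: 00011110100011101

00011110100011101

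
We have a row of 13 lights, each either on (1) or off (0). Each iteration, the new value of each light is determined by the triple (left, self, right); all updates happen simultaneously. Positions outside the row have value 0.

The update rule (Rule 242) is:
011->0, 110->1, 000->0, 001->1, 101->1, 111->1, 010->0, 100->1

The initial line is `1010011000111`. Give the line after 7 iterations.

0101010101101

0101101101011
1010110110101
0101011011010
1010101101101
0101010110110
1010101011011
0101010101101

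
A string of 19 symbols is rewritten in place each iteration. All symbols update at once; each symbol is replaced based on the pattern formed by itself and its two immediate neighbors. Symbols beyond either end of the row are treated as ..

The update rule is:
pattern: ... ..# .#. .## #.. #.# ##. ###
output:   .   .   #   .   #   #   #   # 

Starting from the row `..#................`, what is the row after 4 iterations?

..##...............
...##..............
....##.............
.....##............

.....##............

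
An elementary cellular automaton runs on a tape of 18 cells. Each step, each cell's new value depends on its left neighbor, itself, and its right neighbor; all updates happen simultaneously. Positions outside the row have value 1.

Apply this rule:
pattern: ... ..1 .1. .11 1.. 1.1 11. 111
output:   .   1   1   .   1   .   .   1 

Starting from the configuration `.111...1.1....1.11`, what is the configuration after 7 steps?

step 1: ..1.1.11.11..11..1
step 2: 111.1......11..11.
step 3: 11..11....1..11...
step 4: 1.11..1..1111..1.1
step 5: ....11111.11.111..
step 6: 1..1.111......1.11
step 7: .111..1.1....11..1

.111..1.1....11..1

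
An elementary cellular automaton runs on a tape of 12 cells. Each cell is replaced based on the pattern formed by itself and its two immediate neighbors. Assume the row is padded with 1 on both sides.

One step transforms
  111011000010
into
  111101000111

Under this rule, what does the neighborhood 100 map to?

At position 6 the neighborhood is 100; the next row has 0 there.

0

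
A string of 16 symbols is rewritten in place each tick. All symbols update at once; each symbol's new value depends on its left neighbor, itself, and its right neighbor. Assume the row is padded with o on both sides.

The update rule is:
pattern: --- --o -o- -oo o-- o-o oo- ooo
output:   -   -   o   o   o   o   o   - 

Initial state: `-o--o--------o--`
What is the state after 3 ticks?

ooo-oo-------oo-
--ooooo------ooo
o-o---oo-----o--

o-o---oo-----o--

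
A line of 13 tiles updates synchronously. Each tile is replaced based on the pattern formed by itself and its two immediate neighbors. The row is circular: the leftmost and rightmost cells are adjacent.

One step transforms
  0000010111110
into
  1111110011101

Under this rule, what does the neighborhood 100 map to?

1

At position 12 the neighborhood is 100; the next row has 1 there.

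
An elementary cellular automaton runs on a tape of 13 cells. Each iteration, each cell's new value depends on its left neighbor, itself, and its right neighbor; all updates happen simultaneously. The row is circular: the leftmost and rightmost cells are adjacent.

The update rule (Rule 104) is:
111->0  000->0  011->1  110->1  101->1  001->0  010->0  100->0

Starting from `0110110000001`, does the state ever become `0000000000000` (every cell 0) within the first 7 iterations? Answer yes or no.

1111110000000
1000010000000
0000000000000
all cells are 0 at iteration 3

yes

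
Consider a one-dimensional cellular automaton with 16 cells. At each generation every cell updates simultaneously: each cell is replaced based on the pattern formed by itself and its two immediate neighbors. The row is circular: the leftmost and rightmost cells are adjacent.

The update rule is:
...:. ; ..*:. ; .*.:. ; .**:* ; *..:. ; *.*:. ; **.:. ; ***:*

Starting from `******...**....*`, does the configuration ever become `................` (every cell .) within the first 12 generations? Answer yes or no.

yes

generation 1: *****....*.....*
generation 2: ****...........*
generation 3: ***............*
generation 4: **.............*
generation 5: *..............*
generation 6: ...............*
generation 7: ................
all cells are . at generation 7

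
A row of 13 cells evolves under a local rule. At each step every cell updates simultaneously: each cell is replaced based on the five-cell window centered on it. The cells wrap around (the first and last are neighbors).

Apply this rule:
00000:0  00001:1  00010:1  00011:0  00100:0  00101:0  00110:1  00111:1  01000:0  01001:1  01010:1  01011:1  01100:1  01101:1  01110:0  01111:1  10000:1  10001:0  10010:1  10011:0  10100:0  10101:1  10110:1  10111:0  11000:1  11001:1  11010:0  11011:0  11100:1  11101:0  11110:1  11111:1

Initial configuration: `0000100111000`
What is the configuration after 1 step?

0011010101110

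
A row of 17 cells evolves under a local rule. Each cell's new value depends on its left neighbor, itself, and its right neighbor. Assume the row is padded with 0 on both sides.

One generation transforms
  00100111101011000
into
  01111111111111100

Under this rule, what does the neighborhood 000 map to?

0

At position 0 the neighborhood is 000; the next row has 0 there.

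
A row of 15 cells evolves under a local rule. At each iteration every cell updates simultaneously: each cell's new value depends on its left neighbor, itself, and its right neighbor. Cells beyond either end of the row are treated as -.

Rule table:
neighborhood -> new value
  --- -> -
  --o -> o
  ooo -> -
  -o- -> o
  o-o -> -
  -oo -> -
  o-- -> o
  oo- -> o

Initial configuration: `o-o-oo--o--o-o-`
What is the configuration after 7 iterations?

-o---oo--o--o-o

iteration 1: o-o--ooooooo-oo
iteration 2: o-ooo------o--o
iteration 3: o---oo----ooooo
iteration 4: oo-o-oo--o----o
iteration 5: -o-o--ooooo--oo
iteration 6: oo-ooo----ooo-o
iteration 7: -o---oo--o--o-o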